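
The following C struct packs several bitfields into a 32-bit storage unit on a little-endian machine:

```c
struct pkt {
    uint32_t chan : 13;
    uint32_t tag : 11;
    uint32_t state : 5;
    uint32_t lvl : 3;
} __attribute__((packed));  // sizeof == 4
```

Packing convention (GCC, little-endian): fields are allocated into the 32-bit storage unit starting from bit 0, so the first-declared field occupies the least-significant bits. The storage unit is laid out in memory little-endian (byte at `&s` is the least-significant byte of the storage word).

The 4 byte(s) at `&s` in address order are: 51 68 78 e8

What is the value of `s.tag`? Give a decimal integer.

963

[0]=0x51 [1]=0x68 [2]=0x78 [3]=0xe8 (little-endian) → word 0xe8786851
chan [0+:13] = (word>>0) & 0x1fff = 2129
tag [13+:11] = (word>>13) & 0x7ff = 963  ←
state [24+:5] = (word>>24) & 0x1f = 8
lvl [29+:3] = (word>>29) & 0x7 = 7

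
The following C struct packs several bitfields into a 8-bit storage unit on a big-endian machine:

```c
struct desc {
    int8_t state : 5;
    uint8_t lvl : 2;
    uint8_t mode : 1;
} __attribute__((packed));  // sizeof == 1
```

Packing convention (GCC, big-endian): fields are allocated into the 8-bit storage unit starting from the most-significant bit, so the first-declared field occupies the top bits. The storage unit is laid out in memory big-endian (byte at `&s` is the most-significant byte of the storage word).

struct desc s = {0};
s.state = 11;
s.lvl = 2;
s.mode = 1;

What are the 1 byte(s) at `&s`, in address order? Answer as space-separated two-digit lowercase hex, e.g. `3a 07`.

5d

state:5 = 11 → 0xb << 3 → word 0x58
lvl:2 = 2 → 0x2 << 1 → word 0x5c
mode:1 = 1 → 0x1 << 0 → word 0x5d
word = 0x5d → big-endian bytes:
  [0]=0x5d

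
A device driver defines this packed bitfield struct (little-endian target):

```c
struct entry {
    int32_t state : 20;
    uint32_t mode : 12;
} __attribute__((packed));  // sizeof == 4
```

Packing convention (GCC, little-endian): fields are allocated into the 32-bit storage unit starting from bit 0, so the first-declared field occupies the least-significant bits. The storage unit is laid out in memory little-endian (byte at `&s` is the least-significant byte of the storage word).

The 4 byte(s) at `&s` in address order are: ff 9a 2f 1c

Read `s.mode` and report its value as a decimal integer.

450

[0]=0xff [1]=0x9a [2]=0x2f [3]=0x1c (little-endian) → word 0x1c2f9aff
state [0+:20] = (word>>0) & 0xfffff = 1022719
mode [20+:12] = (word>>20) & 0xfff = 450  ←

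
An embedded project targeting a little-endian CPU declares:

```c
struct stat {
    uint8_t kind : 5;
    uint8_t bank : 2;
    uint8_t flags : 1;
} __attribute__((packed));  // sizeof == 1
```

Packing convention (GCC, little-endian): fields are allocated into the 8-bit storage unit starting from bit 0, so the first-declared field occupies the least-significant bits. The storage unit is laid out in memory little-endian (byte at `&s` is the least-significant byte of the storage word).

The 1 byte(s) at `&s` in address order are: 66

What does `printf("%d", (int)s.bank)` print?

[0]=0x66 (little-endian) → word 0x66
kind [0+:5] = (word>>0) & 0x1f = 6
bank [5+:2] = (word>>5) & 0x3 = 3  ←
flags [7+:1] = (word>>7) & 0x1 = 0

3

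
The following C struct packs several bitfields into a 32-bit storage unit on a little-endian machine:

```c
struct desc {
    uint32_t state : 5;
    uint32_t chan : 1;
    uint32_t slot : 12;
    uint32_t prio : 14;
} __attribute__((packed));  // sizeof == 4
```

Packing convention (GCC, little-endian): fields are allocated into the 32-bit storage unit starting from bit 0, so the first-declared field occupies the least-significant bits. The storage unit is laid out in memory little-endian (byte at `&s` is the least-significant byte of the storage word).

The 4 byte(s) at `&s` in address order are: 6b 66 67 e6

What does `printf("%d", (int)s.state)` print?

[0]=0x6b [1]=0x66 [2]=0x67 [3]=0xe6 (little-endian) → word 0xe667666b
state:5 @ bit 0 → (0xe667666b>>0)&0x1f = 0xb  ←
chan:1 @ bit 5 → (0xe667666b>>5)&0x1 = 0x1
slot:12 @ bit 6 → (0xe667666b>>6)&0xfff = 0xd99
prio:14 @ bit 18 → (0xe667666b>>18)&0x3fff = 0x3999

11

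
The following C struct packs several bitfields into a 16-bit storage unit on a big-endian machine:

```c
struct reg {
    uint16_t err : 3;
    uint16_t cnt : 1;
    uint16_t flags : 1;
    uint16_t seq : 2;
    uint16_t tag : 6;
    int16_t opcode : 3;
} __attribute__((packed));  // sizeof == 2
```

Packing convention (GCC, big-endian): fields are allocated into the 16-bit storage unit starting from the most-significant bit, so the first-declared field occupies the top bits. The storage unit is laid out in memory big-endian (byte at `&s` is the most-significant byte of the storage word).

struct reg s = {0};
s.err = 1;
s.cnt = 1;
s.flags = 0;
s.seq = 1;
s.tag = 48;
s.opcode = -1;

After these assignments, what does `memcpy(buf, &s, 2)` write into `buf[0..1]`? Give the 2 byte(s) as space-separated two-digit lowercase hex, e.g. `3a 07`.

err (3b) val=1 bits=0x1 at bit 13: 0x2000
cnt (1b) val=1 bits=0x1 at bit 12: 0x3000
flags (1b) val=0 bits=0x0 at bit 11: 0x3000
seq (2b) val=1 bits=0x1 at bit 9: 0x3200
tag (6b) val=48 bits=0x30 at bit 3: 0x3380
opcode (3b) val=-1 bits=0x7 at bit 0: 0x3387
word = 0x3387 → big-endian bytes:
  [0]=0x33  [1]=0x87

33 87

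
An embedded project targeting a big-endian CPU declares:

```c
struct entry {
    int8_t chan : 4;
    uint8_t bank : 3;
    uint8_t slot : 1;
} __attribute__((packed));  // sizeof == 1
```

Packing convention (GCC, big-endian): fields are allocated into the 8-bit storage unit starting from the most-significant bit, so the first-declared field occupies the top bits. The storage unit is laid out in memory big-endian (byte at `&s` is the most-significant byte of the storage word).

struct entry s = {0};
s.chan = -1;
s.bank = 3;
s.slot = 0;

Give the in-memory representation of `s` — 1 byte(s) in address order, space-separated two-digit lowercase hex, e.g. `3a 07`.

[4+:4] chan=-1 & 0xf = 0xf; word=0xf0
[1+:3] bank=3 & 0x7 = 0x3; word=0xf6
[0+:1] slot=0 & 0x1 = 0x0; word=0xf6
word = 0xf6 → big-endian bytes:
  [0]=0xf6

f6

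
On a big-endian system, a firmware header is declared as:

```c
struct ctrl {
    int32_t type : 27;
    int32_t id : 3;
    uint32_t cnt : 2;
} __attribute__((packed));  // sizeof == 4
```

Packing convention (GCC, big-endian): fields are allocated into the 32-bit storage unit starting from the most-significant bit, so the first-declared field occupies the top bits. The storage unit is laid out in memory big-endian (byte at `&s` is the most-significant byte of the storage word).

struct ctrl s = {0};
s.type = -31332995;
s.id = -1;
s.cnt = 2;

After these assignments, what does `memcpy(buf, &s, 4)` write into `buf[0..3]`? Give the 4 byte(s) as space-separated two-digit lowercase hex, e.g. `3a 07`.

c4 3c af be

type:27 = -31332995 → 0x621e57d << 5 → word 0xc43cafa0
id:3 = -1 → 0x7 << 2 → word 0xc43cafbc
cnt:2 = 2 → 0x2 << 0 → word 0xc43cafbe
word = 0xc43cafbe → big-endian bytes:
  [0]=0xc4  [1]=0x3c  [2]=0xaf  [3]=0xbe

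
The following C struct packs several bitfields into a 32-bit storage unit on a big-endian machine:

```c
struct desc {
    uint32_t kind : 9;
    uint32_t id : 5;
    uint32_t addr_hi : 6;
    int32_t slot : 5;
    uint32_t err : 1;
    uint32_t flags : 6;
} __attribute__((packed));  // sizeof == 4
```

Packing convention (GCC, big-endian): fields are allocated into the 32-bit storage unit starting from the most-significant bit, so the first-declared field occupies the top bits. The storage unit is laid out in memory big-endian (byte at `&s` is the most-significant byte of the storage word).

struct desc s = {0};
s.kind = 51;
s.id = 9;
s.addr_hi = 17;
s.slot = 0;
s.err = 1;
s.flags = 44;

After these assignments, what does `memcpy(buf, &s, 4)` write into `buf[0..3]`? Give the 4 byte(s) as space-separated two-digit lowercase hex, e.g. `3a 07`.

kind:9 = 51 → 0x33 << 23 → word 0x19800000
id:5 = 9 → 0x9 << 18 → word 0x19a40000
addr_hi:6 = 17 → 0x11 << 12 → word 0x19a51000
slot:5 = 0 → 0x0 << 7 → word 0x19a51000
err:1 = 1 → 0x1 << 6 → word 0x19a51040
flags:6 = 44 → 0x2c << 0 → word 0x19a5106c
word = 0x19a5106c → big-endian bytes:
  [0]=0x19  [1]=0xa5  [2]=0x10  [3]=0x6c

19 a5 10 6c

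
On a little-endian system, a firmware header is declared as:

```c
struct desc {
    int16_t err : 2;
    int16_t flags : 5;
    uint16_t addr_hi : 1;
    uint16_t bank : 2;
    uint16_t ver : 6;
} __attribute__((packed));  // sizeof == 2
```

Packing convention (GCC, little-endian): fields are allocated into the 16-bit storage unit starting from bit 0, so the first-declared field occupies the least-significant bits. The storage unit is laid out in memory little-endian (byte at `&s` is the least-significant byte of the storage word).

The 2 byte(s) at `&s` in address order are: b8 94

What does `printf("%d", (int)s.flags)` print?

14

[0]=0xb8 [1]=0x94 (little-endian) → word 0x94b8
err [0+:2] = (word>>0) & 0x3 = 0
flags [2+:5] = (word>>2) & 0x1f = 14  ←
addr_hi [7+:1] = (word>>7) & 0x1 = 1
bank [8+:2] = (word>>8) & 0x3 = 0
ver [10+:6] = (word>>10) & 0x3f = 37
flags signed 5b, MSB=0: value = 14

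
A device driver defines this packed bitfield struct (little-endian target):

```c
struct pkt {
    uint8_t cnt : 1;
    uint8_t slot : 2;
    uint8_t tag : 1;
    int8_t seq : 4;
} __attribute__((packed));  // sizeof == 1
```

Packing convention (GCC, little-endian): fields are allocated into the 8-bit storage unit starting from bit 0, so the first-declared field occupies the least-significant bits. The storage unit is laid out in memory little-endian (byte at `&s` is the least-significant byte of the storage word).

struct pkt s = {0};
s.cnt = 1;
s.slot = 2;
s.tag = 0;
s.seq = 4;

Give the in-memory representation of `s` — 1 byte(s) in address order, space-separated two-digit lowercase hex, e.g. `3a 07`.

45

[0+:1] cnt=1 & 0x1 = 0x1; word=0x01
[1+:2] slot=2 & 0x3 = 0x2; word=0x05
[3+:1] tag=0 & 0x1 = 0x0; word=0x05
[4+:4] seq=4 & 0xf = 0x4; word=0x45
word = 0x45 → little-endian bytes:
  [0]=0x45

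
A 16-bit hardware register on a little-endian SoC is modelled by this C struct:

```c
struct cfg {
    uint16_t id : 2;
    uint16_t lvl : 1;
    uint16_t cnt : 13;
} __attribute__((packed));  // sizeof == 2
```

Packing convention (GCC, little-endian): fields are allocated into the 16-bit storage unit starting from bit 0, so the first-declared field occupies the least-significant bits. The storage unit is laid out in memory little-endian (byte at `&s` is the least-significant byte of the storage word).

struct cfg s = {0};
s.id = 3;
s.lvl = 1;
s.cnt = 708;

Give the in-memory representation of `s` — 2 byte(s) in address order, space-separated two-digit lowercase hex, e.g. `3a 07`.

27 16

[0+:2] id=3 & 0x3 = 0x3; word=0x0003
[2+:1] lvl=1 & 0x1 = 0x1; word=0x0007
[3+:13] cnt=708 & 0x1fff = 0x2c4; word=0x1627
word = 0x1627 → little-endian bytes:
  [0]=0x27  [1]=0x16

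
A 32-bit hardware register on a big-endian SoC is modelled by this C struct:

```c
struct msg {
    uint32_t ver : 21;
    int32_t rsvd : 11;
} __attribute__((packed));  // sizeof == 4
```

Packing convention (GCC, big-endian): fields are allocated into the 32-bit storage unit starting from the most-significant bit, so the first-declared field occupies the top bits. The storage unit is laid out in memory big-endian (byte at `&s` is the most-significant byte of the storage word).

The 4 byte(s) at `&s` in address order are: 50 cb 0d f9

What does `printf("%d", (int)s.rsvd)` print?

[0]=0x50 [1]=0xcb [2]=0x0d [3]=0xf9 (big-endian) → word 0x50cb0df9
ver:21 @ bit 11 → (0x50cb0df9>>11)&0x1fffff = 0xa1961
rsvd:11 @ bit 0 → (0x50cb0df9>>0)&0x7ff = 0x5f9  ←
rsvd signed 11b, MSB=1: 1529 - 2048 = -519

-519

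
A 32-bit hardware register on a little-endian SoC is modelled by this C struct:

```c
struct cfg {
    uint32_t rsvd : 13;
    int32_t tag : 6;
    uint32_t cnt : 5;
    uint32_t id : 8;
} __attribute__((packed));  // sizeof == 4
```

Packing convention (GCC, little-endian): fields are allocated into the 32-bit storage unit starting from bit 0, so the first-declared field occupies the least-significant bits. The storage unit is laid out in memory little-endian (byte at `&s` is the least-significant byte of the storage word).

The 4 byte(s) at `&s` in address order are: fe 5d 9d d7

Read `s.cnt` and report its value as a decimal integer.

19

[0]=0xfe [1]=0x5d [2]=0x9d [3]=0xd7 (little-endian) → word 0xd79d5dfe
rsvd:13 @ bit 0 → (0xd79d5dfe>>0)&0x1fff = 0x1dfe
tag:6 @ bit 13 → (0xd79d5dfe>>13)&0x3f = 0x2a
cnt:5 @ bit 19 → (0xd79d5dfe>>19)&0x1f = 0x13  ←
id:8 @ bit 24 → (0xd79d5dfe>>24)&0xff = 0xd7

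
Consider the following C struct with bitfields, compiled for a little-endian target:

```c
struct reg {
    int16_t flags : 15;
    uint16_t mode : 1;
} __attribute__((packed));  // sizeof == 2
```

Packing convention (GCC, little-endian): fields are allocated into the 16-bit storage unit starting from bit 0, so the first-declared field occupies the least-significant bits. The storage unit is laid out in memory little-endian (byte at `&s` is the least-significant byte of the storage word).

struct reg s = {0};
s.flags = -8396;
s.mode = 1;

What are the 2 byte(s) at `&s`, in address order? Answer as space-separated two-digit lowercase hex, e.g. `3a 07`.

34 df

[0+:15] flags=-8396 & 0x7fff = 0x5f34; word=0x5f34
[15+:1] mode=1 & 0x1 = 0x1; word=0xdf34
word = 0xdf34 → little-endian bytes:
  [0]=0x34  [1]=0xdf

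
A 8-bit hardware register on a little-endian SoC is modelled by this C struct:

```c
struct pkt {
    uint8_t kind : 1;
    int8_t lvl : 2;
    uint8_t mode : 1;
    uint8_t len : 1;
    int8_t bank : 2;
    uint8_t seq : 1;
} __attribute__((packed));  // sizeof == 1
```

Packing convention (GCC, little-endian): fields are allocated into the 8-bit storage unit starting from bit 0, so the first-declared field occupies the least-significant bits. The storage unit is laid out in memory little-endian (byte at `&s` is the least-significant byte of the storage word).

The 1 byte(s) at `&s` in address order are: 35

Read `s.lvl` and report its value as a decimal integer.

-2

[0]=0x35 (little-endian) → word 0x35
kind [0+:1] = (word>>0) & 0x1 = 1
lvl [1+:2] = (word>>1) & 0x3 = 2  ←
mode [3+:1] = (word>>3) & 0x1 = 0
len [4+:1] = (word>>4) & 0x1 = 1
bank [5+:2] = (word>>5) & 0x3 = 1
seq [7+:1] = (word>>7) & 0x1 = 0
lvl signed 2b, MSB=1: 2 - 4 = -2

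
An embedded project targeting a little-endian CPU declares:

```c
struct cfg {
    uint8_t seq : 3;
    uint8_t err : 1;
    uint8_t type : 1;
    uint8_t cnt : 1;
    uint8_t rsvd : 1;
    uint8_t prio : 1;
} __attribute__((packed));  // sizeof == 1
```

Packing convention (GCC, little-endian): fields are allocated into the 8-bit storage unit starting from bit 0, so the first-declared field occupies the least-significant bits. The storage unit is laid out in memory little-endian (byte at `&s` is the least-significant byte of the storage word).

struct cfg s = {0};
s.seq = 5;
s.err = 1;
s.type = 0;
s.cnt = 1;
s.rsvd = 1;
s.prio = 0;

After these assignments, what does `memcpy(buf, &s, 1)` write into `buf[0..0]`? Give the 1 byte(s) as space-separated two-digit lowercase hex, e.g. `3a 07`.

6d

seq (3b) val=5 bits=0x5 at bit 0: 0x05
err (1b) val=1 bits=0x1 at bit 3: 0x0d
type (1b) val=0 bits=0x0 at bit 4: 0x0d
cnt (1b) val=1 bits=0x1 at bit 5: 0x2d
rsvd (1b) val=1 bits=0x1 at bit 6: 0x6d
prio (1b) val=0 bits=0x0 at bit 7: 0x6d
word = 0x6d → little-endian bytes:
  [0]=0x6d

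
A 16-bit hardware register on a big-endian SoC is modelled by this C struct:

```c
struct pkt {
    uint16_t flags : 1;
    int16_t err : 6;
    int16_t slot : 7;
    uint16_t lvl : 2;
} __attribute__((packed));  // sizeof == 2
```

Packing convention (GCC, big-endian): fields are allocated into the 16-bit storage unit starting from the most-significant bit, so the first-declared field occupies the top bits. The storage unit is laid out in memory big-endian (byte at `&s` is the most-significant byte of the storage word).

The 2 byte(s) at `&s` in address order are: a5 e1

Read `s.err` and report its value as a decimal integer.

[0]=0xa5 [1]=0xe1 (big-endian) → word 0xa5e1
flags:1 @ bit 15 → (0xa5e1>>15)&0x1 = 0x1
err:6 @ bit 9 → (0xa5e1>>9)&0x3f = 0x12  ←
slot:7 @ bit 2 → (0xa5e1>>2)&0x7f = 0x78
lvl:2 @ bit 0 → (0xa5e1>>0)&0x3 = 0x1
err signed 6b, MSB=0: value = 18

18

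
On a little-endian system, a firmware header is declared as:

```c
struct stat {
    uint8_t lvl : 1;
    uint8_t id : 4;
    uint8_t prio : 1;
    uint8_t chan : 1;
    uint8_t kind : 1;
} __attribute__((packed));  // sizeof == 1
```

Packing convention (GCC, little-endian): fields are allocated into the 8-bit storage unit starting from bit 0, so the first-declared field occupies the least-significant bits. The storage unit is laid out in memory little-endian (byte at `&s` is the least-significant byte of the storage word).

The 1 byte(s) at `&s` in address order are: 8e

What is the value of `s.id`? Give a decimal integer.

7

[0]=0x8e (little-endian) → word 0x8e
lvl:1 @ bit 0 → (0x8e>>0)&0x1 = 0x0
id:4 @ bit 1 → (0x8e>>1)&0xf = 0x7  ←
prio:1 @ bit 5 → (0x8e>>5)&0x1 = 0x0
chan:1 @ bit 6 → (0x8e>>6)&0x1 = 0x0
kind:1 @ bit 7 → (0x8e>>7)&0x1 = 0x1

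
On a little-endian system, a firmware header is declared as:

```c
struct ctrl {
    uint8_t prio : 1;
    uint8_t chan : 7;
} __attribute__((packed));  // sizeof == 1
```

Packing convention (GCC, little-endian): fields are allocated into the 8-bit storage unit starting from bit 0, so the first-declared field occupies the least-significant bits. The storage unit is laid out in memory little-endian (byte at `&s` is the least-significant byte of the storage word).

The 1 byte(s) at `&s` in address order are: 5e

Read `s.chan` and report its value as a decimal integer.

47

[0]=0x5e (little-endian) → word 0x5e
prio:1 @ bit 0 → (0x5e>>0)&0x1 = 0x0
chan:7 @ bit 1 → (0x5e>>1)&0x7f = 0x2f  ←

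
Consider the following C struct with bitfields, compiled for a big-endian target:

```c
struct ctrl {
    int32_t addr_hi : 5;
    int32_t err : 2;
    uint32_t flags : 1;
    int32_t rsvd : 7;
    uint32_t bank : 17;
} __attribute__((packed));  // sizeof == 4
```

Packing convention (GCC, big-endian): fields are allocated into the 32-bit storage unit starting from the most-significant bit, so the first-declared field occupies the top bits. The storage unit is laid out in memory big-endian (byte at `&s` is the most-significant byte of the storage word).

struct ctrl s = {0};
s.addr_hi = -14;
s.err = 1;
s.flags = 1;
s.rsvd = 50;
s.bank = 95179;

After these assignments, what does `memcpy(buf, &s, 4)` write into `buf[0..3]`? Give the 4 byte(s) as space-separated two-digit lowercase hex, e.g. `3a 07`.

[27+:5] addr_hi=-14 & 0x1f = 0x12; word=0x90000000
[25+:2] err=1 & 0x3 = 0x1; word=0x92000000
[24+:1] flags=1 & 0x1 = 0x1; word=0x93000000
[17+:7] rsvd=50 & 0x7f = 0x32; word=0x93640000
[0+:17] bank=95179 & 0x1ffff = 0x173cb; word=0x936573cb
word = 0x936573cb → big-endian bytes:
  [0]=0x93  [1]=0x65  [2]=0x73  [3]=0xcb

93 65 73 cb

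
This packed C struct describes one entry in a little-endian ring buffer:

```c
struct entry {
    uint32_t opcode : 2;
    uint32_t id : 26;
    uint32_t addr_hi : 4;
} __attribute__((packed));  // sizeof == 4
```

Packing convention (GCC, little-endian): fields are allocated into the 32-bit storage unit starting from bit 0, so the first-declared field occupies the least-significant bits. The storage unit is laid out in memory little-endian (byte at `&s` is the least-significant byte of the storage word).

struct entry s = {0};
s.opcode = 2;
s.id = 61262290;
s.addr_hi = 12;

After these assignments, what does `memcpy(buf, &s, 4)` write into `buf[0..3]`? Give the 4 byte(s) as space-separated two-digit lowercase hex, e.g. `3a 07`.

4a 27 9b ce

opcode:2 = 2 → 0x2 << 0 → word 0x00000002
id:26 = 61262290 → 0x3a6c9d2 << 2 → word 0x0e9b274a
addr_hi:4 = 12 → 0xc << 28 → word 0xce9b274a
word = 0xce9b274a → little-endian bytes:
  [0]=0x4a  [1]=0x27  [2]=0x9b  [3]=0xce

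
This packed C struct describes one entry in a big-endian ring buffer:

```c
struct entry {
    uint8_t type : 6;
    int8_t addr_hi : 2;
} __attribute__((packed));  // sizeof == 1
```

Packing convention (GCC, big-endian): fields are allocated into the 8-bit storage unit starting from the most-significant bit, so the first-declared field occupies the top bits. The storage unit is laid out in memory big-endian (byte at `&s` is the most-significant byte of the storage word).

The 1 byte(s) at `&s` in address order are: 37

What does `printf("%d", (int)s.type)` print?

13

[0]=0x37 (big-endian) → word 0x37
type [2+:6] = (word>>2) & 0x3f = 13  ←
addr_hi [0+:2] = (word>>0) & 0x3 = 3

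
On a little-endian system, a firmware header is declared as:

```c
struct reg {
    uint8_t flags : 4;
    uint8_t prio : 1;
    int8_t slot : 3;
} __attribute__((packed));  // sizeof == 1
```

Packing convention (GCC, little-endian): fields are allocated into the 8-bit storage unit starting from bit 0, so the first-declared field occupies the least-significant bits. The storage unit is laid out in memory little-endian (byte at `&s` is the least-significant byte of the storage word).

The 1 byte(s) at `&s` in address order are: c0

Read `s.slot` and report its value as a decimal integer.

-2

[0]=0xc0 (little-endian) → word 0xc0
flags:4 @ bit 0 → (0xc0>>0)&0xf = 0x0
prio:1 @ bit 4 → (0xc0>>4)&0x1 = 0x0
slot:3 @ bit 5 → (0xc0>>5)&0x7 = 0x6  ←
slot signed 3b, MSB=1: 6 - 8 = -2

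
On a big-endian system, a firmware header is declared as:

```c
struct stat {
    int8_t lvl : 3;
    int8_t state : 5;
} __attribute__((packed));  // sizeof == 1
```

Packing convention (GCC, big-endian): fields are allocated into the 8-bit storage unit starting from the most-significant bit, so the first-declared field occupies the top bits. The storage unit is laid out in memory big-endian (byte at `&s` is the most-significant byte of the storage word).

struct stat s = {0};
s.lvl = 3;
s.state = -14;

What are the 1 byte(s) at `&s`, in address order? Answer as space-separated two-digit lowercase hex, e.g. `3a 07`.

72

lvl:3 = 3 → 0x3 << 5 → word 0x60
state:5 = -14 → 0x12 << 0 → word 0x72
word = 0x72 → big-endian bytes:
  [0]=0x72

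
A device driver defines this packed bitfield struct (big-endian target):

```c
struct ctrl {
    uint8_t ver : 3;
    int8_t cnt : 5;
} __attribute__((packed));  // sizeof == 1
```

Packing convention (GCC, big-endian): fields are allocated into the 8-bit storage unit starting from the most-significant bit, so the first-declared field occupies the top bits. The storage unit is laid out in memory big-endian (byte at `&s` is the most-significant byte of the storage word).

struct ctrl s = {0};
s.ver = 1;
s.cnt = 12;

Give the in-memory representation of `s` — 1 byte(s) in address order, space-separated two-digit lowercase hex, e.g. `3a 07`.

2c

[5+:3] ver=1 & 0x7 = 0x1; word=0x20
[0+:5] cnt=12 & 0x1f = 0xc; word=0x2c
word = 0x2c → big-endian bytes:
  [0]=0x2c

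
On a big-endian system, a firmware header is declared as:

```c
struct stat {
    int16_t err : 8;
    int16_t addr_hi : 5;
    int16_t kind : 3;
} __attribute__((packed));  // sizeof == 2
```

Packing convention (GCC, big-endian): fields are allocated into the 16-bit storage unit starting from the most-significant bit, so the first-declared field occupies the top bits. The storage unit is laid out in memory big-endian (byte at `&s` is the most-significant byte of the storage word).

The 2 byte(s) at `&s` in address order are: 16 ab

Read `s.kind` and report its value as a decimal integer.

3

[0]=0x16 [1]=0xab (big-endian) → word 0x16ab
err [8+:8] = (word>>8) & 0xff = 22
addr_hi [3+:5] = (word>>3) & 0x1f = 21
kind [0+:3] = (word>>0) & 0x7 = 3  ←
kind signed 3b, MSB=0: value = 3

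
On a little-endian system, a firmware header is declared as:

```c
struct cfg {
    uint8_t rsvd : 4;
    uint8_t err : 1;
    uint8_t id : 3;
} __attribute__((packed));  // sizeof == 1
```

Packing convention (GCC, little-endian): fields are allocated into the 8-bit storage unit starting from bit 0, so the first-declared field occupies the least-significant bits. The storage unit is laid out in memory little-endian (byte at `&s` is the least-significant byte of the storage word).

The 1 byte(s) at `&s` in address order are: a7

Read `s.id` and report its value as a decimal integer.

[0]=0xa7 (little-endian) → word 0xa7
rsvd:4 @ bit 0 → (0xa7>>0)&0xf = 0x7
err:1 @ bit 4 → (0xa7>>4)&0x1 = 0x0
id:3 @ bit 5 → (0xa7>>5)&0x7 = 0x5  ←

5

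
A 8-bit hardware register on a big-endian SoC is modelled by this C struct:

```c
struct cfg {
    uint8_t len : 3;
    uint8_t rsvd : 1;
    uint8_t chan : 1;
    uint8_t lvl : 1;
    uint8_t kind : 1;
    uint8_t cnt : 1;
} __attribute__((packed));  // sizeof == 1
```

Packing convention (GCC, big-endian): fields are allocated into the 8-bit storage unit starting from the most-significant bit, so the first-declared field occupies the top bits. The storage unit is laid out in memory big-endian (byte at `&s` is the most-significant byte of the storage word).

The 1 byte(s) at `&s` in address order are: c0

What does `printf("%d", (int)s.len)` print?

[0]=0xc0 (big-endian) → word 0xc0
len [5+:3] = (word>>5) & 0x7 = 6  ←
rsvd [4+:1] = (word>>4) & 0x1 = 0
chan [3+:1] = (word>>3) & 0x1 = 0
lvl [2+:1] = (word>>2) & 0x1 = 0
kind [1+:1] = (word>>1) & 0x1 = 0
cnt [0+:1] = (word>>0) & 0x1 = 0

6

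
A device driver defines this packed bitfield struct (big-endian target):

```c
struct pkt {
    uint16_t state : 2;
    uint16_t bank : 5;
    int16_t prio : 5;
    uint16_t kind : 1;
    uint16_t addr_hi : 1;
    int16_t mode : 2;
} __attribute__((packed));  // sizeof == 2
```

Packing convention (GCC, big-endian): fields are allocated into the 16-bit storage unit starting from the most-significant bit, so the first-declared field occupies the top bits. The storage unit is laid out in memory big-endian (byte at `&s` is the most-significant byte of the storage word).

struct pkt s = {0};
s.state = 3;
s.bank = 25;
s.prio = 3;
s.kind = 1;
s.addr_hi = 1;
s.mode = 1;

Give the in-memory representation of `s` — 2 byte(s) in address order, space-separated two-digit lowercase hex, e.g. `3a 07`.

f2 3d

[14+:2] state=3 & 0x3 = 0x3; word=0xc000
[9+:5] bank=25 & 0x1f = 0x19; word=0xf200
[4+:5] prio=3 & 0x1f = 0x3; word=0xf230
[3+:1] kind=1 & 0x1 = 0x1; word=0xf238
[2+:1] addr_hi=1 & 0x1 = 0x1; word=0xf23c
[0+:2] mode=1 & 0x3 = 0x1; word=0xf23d
word = 0xf23d → big-endian bytes:
  [0]=0xf2  [1]=0x3d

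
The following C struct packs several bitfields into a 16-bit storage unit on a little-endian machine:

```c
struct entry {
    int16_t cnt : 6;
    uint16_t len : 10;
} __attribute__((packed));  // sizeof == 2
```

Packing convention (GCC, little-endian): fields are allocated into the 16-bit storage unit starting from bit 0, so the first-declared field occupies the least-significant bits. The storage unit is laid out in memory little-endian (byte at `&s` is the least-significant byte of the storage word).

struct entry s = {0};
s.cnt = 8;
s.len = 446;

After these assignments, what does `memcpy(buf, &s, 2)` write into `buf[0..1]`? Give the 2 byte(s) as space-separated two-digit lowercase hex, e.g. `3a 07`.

[0+:6] cnt=8 & 0x3f = 0x8; word=0x0008
[6+:10] len=446 & 0x3ff = 0x1be; word=0x6f88
word = 0x6f88 → little-endian bytes:
  [0]=0x88  [1]=0x6f

88 6f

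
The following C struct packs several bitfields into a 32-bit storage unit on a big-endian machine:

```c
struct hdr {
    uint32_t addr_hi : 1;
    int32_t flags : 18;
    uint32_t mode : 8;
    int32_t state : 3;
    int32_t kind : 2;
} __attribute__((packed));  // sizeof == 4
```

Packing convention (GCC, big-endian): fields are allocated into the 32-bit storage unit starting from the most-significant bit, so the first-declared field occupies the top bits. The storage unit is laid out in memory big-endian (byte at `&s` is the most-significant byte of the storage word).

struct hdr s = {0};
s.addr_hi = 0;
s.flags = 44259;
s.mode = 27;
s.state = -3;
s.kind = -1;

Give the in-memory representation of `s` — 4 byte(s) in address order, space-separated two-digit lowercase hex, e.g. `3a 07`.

addr_hi:1 = 0 → 0x0 << 31 → word 0x00000000
flags:18 = 44259 → 0xace3 << 13 → word 0x159c6000
mode:8 = 27 → 0x1b << 5 → word 0x159c6360
state:3 = -3 → 0x5 << 2 → word 0x159c6374
kind:2 = -1 → 0x3 << 0 → word 0x159c6377
word = 0x159c6377 → big-endian bytes:
  [0]=0x15  [1]=0x9c  [2]=0x63  [3]=0x77

15 9c 63 77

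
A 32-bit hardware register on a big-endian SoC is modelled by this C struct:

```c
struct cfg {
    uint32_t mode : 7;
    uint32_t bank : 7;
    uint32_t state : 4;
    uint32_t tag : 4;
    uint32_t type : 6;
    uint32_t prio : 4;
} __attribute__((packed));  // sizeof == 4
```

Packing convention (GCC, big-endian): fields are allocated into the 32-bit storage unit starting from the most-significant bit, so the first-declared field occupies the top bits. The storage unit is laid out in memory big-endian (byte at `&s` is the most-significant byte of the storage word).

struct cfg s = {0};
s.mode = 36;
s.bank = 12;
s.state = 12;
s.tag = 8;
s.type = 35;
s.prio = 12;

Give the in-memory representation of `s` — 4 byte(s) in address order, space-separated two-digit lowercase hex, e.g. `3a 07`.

mode:7 = 36 → 0x24 << 25 → word 0x48000000
bank:7 = 12 → 0xc << 18 → word 0x48300000
state:4 = 12 → 0xc << 14 → word 0x48330000
tag:4 = 8 → 0x8 << 10 → word 0x48332000
type:6 = 35 → 0x23 << 4 → word 0x48332230
prio:4 = 12 → 0xc << 0 → word 0x4833223c
word = 0x4833223c → big-endian bytes:
  [0]=0x48  [1]=0x33  [2]=0x22  [3]=0x3c

48 33 22 3c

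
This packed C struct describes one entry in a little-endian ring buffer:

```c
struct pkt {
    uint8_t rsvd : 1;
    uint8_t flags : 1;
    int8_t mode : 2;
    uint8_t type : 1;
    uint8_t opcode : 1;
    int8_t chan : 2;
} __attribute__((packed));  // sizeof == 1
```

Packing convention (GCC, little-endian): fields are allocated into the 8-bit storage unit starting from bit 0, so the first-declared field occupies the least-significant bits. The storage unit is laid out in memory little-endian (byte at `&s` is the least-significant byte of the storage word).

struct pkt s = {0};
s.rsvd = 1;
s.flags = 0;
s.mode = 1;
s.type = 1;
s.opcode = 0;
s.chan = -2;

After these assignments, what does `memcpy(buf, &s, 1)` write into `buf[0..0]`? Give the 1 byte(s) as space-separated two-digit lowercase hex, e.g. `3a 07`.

95

[0+:1] rsvd=1 & 0x1 = 0x1; word=0x01
[1+:1] flags=0 & 0x1 = 0x0; word=0x01
[2+:2] mode=1 & 0x3 = 0x1; word=0x05
[4+:1] type=1 & 0x1 = 0x1; word=0x15
[5+:1] opcode=0 & 0x1 = 0x0; word=0x15
[6+:2] chan=-2 & 0x3 = 0x2; word=0x95
word = 0x95 → little-endian bytes:
  [0]=0x95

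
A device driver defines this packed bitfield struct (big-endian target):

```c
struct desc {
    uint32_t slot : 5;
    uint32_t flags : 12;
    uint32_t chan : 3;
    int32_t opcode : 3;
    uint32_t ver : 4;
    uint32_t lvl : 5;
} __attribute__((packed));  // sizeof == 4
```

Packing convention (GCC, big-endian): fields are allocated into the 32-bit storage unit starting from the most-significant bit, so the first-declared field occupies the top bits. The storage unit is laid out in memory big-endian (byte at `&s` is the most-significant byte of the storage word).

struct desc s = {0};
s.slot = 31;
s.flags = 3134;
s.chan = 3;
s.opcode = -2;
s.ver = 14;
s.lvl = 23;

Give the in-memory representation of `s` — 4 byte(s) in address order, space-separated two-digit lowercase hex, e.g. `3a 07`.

fe 1f 3d d7

slot (5b) val=31 bits=0x1f at bit 27: 0xf8000000
flags (12b) val=3134 bits=0xc3e at bit 15: 0xfe1f0000
chan (3b) val=3 bits=0x3 at bit 12: 0xfe1f3000
opcode (3b) val=-2 bits=0x6 at bit 9: 0xfe1f3c00
ver (4b) val=14 bits=0xe at bit 5: 0xfe1f3dc0
lvl (5b) val=23 bits=0x17 at bit 0: 0xfe1f3dd7
word = 0xfe1f3dd7 → big-endian bytes:
  [0]=0xfe  [1]=0x1f  [2]=0x3d  [3]=0xd7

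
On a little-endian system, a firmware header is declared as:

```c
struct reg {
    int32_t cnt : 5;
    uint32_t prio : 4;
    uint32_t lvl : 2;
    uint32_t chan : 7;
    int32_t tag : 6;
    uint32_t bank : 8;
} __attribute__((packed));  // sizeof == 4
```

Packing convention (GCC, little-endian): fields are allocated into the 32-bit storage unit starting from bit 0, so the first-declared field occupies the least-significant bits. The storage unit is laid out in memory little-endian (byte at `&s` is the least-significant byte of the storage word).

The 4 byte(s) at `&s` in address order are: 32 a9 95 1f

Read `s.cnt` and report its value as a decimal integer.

-14

[0]=0x32 [1]=0xa9 [2]=0x95 [3]=0x1f (little-endian) → word 0x1f95a932
cnt [0+:5] = (word>>0) & 0x1f = 18  ←
prio [5+:4] = (word>>5) & 0xf = 9
lvl [9+:2] = (word>>9) & 0x3 = 0
chan [11+:7] = (word>>11) & 0x7f = 53
tag [18+:6] = (word>>18) & 0x3f = 37
bank [24+:8] = (word>>24) & 0xff = 31
cnt signed 5b, MSB=1: 18 - 32 = -14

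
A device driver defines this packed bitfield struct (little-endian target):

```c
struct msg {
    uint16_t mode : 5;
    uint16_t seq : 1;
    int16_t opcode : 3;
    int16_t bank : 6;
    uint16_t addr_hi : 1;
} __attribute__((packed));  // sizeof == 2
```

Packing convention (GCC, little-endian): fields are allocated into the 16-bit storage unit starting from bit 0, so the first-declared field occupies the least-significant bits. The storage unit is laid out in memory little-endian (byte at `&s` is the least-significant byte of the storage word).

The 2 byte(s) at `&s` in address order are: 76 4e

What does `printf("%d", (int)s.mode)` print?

[0]=0x76 [1]=0x4e (little-endian) → word 0x4e76
mode [0+:5] = (word>>0) & 0x1f = 22  ←
seq [5+:1] = (word>>5) & 0x1 = 1
opcode [6+:3] = (word>>6) & 0x7 = 1
bank [9+:6] = (word>>9) & 0x3f = 39
addr_hi [15+:1] = (word>>15) & 0x1 = 0

22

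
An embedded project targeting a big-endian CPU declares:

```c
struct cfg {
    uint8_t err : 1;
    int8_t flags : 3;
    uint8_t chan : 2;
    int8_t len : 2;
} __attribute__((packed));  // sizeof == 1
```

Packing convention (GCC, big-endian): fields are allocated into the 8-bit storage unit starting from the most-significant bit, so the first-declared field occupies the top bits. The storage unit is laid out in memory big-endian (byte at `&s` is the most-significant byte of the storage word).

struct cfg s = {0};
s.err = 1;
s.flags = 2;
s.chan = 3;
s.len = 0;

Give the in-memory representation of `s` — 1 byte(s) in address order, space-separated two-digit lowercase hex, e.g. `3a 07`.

[7+:1] err=1 & 0x1 = 0x1; word=0x80
[4+:3] flags=2 & 0x7 = 0x2; word=0xa0
[2+:2] chan=3 & 0x3 = 0x3; word=0xac
[0+:2] len=0 & 0x3 = 0x0; word=0xac
word = 0xac → big-endian bytes:
  [0]=0xac

ac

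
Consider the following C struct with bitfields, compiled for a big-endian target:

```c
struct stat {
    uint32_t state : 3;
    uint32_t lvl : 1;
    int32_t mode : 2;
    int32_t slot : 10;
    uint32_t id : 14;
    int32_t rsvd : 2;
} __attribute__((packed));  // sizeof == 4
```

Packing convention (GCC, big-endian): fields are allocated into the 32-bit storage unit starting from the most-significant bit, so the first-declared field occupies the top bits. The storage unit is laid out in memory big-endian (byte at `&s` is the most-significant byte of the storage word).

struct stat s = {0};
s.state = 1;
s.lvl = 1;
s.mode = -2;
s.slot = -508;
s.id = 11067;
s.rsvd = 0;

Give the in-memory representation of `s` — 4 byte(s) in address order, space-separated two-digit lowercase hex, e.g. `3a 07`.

3a 04 ac ec

state:3 = 1 → 0x1 << 29 → word 0x20000000
lvl:1 = 1 → 0x1 << 28 → word 0x30000000
mode:2 = -2 → 0x2 << 26 → word 0x38000000
slot:10 = -508 → 0x204 << 16 → word 0x3a040000
id:14 = 11067 → 0x2b3b << 2 → word 0x3a04acec
rsvd:2 = 0 → 0x0 << 0 → word 0x3a04acec
word = 0x3a04acec → big-endian bytes:
  [0]=0x3a  [1]=0x04  [2]=0xac  [3]=0xec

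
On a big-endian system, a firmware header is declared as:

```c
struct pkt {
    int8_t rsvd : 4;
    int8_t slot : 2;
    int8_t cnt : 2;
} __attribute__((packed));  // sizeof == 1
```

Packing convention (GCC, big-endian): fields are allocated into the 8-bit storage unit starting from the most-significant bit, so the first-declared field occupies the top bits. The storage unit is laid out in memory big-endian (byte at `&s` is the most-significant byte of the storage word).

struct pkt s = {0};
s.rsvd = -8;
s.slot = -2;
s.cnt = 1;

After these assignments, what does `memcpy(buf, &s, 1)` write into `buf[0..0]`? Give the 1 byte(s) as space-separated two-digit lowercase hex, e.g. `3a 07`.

89

rsvd (4b) val=-8 bits=0x8 at bit 4: 0x80
slot (2b) val=-2 bits=0x2 at bit 2: 0x88
cnt (2b) val=1 bits=0x1 at bit 0: 0x89
word = 0x89 → big-endian bytes:
  [0]=0x89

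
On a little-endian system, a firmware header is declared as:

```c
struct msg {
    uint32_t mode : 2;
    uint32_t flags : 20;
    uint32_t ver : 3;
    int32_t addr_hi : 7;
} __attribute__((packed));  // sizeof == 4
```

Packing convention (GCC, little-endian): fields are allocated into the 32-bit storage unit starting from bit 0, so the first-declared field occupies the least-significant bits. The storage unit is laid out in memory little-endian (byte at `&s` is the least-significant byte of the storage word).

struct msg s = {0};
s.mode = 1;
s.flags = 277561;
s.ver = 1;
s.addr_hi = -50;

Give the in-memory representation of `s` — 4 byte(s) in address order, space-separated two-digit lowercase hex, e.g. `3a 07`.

e5 f0 50 9c

mode (2b) val=1 bits=0x1 at bit 0: 0x00000001
flags (20b) val=277561 bits=0x43c39 at bit 2: 0x0010f0e5
ver (3b) val=1 bits=0x1 at bit 22: 0x0050f0e5
addr_hi (7b) val=-50 bits=0x4e at bit 25: 0x9c50f0e5
word = 0x9c50f0e5 → little-endian bytes:
  [0]=0xe5  [1]=0xf0  [2]=0x50  [3]=0x9c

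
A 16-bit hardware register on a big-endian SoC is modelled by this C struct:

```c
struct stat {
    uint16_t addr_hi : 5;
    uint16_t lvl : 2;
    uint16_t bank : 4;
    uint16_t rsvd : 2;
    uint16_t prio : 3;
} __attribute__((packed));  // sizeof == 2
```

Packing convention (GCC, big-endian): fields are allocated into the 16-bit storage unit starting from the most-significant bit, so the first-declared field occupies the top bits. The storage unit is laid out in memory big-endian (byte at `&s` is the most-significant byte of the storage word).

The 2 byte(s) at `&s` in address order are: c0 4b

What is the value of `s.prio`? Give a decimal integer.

[0]=0xc0 [1]=0x4b (big-endian) → word 0xc04b
addr_hi [11+:5] = (word>>11) & 0x1f = 24
lvl [9+:2] = (word>>9) & 0x3 = 0
bank [5+:4] = (word>>5) & 0xf = 2
rsvd [3+:2] = (word>>3) & 0x3 = 1
prio [0+:3] = (word>>0) & 0x7 = 3  ←

3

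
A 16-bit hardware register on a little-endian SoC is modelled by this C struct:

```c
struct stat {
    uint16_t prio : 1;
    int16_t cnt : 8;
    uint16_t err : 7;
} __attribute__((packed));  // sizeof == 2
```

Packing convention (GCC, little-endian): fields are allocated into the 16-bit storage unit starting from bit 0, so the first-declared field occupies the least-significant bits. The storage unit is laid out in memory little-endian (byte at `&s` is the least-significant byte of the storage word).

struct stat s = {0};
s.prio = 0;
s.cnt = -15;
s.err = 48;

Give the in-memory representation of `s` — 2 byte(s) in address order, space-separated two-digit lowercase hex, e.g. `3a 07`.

e2 61

prio:1 = 0 → 0x0 << 0 → word 0x0000
cnt:8 = -15 → 0xf1 << 1 → word 0x01e2
err:7 = 48 → 0x30 << 9 → word 0x61e2
word = 0x61e2 → little-endian bytes:
  [0]=0xe2  [1]=0x61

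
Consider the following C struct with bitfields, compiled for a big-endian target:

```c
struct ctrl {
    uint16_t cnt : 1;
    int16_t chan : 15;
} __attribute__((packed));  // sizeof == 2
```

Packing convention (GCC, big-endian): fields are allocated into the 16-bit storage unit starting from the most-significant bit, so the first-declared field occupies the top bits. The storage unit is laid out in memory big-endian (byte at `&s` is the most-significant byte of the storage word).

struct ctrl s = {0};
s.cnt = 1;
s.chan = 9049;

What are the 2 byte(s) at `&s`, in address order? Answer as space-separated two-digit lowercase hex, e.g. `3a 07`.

cnt (1b) val=1 bits=0x1 at bit 15: 0x8000
chan (15b) val=9049 bits=0x2359 at bit 0: 0xa359
word = 0xa359 → big-endian bytes:
  [0]=0xa3  [1]=0x59

a3 59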